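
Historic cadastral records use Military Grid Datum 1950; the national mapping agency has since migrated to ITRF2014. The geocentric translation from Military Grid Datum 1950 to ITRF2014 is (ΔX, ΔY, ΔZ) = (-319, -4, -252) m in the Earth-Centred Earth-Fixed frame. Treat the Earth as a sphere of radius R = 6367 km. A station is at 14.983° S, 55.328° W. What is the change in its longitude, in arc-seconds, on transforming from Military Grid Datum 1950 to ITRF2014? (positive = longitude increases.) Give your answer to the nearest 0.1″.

Δλ = -8.9″

sin φ = -0.258532, cos φ = 0.966003, sin λ = -0.822422, cos λ = 0.568878.
East component: ΔE = −sin λ·ΔX + cos λ·ΔY = −(-0.822422)(-319) + (0.568878)(-4) = -264.63 m.
1° of latitude spans πR/180 = 111125 m; at latitude φ, 1° of longitude spans that × cos φ = 107347.1 m, so Δλ = -264.63 / 107347.1 × 3600 = -8.875″.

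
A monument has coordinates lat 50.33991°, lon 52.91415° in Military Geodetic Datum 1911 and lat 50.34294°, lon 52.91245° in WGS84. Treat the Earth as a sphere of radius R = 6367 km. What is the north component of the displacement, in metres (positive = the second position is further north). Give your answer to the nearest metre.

Δφ = 50.34294° − 50.33991° = +0.00303°; Δλ = 52.91245° − 52.91415° = -0.00170°.
1° along a meridian = πR/180 = 111125 m.
ΔN = Δφ × 111125 = 336.7 m; ΔE = Δλ × 111125 × cos(50.33991°) = -0.00170 × 111125 × 0.638232 = -120.6 m.

ΔN = 337 m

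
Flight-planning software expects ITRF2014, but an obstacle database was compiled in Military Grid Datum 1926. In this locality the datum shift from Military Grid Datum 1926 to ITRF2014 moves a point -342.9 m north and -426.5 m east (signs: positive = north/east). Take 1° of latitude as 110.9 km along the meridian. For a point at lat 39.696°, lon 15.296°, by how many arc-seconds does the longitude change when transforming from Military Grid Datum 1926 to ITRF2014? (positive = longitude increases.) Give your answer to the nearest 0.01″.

At latitude 39.696°, cos φ = 0.769444.
1° of longitude at this latitude = 110.9 × cos φ = 85.33 km, so Δλ = -426.5 / 85331.4 = -0.0049982° = -17.993″.

Δλ = -17.99″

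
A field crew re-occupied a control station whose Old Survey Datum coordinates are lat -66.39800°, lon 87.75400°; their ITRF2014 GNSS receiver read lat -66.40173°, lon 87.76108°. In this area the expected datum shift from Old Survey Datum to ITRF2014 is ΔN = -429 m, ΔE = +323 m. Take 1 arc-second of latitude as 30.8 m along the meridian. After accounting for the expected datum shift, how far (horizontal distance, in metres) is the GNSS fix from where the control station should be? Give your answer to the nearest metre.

18 m

Observed coordinate differences: Δφ = -0.00373°, Δλ = +0.00708°.
Converting to metres (1° lat = 110880 m, cos φ = 0.400381): observed ΔN = -413.6 m, observed ΔE = 314.3 m.
Subtracting the expected shift leaves a residual of -413.6 − (-429) = 15.4 m north and 314.3 − (323) = -8.7 m east.
Residual distance = √(15.4² + (-8.7)²) = 17.7 m.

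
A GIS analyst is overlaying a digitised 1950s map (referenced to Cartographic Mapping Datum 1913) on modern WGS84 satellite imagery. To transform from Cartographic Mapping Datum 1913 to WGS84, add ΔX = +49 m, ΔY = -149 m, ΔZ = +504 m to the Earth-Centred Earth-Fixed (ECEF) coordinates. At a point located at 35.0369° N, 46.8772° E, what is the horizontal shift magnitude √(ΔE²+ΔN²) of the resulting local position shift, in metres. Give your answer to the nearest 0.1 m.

At φ = 35.0369°, λ = 46.8772°: sin φ = 0.574104, cos φ = 0.818782, sin λ = 0.729890, cos λ = 0.683564.
ΔE = −sin λ·ΔX + cos λ·ΔY = −(0.729890)·(49) + (0.683564)·(-149) = -137.62 m.
ΔN = −sin φ cos λ·ΔX − sin φ sin λ·ΔY + cos φ·ΔZ = −(0.574104)(0.683564)(49) − (0.574104)(0.729890)(-149) + (0.818782)(504) = 455.87 m.
Horizontal magnitude = √(ΔE² + ΔN²) = √((-137.62)² + 455.87²) = 476.19 m.

476.2 m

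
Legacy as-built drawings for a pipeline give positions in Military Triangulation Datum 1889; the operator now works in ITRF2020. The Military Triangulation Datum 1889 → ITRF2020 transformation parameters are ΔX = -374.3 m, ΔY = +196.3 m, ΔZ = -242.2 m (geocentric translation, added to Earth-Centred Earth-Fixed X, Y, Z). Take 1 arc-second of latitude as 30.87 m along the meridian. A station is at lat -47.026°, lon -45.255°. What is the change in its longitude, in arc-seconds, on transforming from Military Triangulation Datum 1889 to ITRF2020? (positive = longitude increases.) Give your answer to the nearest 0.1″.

sin φ = -0.731663, cos φ = 0.681666, sin λ = -0.710247, cos λ = 0.703953.
East component: ΔE = −sin λ·ΔX + cos λ·ΔY = −(-0.710247)(-374.3) + (0.703953)(196.3) = -127.66 m.
1° of latitude spans 3600 × 30.87 = 111132 m; at latitude φ, 1° of longitude spans that × cos φ = 75755.0 m, so Δλ = -127.66 / 75755.0 × 3600 = -6.067″.

Δλ = -6.1″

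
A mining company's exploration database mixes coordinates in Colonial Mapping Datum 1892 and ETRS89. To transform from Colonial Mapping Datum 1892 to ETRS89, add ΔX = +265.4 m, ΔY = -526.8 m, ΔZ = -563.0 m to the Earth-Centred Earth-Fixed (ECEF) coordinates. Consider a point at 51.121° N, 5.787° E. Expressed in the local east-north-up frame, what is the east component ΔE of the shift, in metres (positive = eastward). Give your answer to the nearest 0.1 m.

At φ = 51.121°, λ = 5.787°: sin φ = 0.778473, cos φ = 0.627678, sin λ = 0.100831, cos λ = 0.994904.
ΔE = −sin λ·ΔX + cos λ·ΔY = −(0.100831)·(265.4) + (0.994904)·(-526.8) = -550.88 m.

ΔE = -550.9 m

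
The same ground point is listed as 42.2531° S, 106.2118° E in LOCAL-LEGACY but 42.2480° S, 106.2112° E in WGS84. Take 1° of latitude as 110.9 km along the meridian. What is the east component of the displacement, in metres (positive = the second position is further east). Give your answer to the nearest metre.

ΔE = -49 m

Δφ = -42.2480° − -42.2531° = +0.0051°; Δλ = 106.2112° − 106.2118° = -0.0006°.
ΔN = Δφ × 110900 = 565.6 m; ΔE = Δλ × 110900 × cos(-42.2531°) = -0.0006 × 110900 × 0.740182 = -49.3 m.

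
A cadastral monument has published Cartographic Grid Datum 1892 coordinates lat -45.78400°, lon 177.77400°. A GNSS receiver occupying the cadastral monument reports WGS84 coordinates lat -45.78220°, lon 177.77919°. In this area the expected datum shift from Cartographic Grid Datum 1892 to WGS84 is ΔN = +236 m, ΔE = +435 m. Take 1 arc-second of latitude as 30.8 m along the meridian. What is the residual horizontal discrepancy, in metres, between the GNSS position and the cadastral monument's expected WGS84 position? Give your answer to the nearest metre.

Observed coordinate differences: Δφ = +0.00180°, Δλ = +0.00519°.
Converting to metres (1° lat = 110880 m, cos φ = 0.697365): observed ΔN = 199.6 m, observed ΔE = 401.3 m.
Subtracting the expected shift leaves a residual of 199.6 − (236) = -36.4 m north and 401.3 − (435) = -33.7 m east.
Residual distance = √((-36.4)² + (-33.7)²) = 49.6 m.

50 m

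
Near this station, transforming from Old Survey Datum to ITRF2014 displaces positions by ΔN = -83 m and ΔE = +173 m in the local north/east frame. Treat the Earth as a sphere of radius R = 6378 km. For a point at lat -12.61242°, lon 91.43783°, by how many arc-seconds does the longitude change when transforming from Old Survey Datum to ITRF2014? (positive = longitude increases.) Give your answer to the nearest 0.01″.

Δλ = 5.73″

At latitude -12.61242°, cos φ = 0.975869.
One radian of longitude at latitude φ spans R cos φ, so Δλ = ΔE / (R cos φ) = 173.0 / (6378000 × 0.975869) = 2.7795e-05 rad = 5.733″.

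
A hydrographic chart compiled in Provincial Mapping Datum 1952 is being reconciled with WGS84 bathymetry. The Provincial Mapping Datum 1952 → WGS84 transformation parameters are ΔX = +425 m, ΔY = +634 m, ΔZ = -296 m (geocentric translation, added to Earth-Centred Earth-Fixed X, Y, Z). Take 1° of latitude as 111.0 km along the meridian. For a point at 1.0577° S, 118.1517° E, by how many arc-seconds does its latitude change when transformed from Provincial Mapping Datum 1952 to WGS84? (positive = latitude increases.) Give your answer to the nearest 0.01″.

Δφ = -9.38″

sin φ = -0.018459, cos φ = 0.999830, sin λ = 0.881701, cos λ = -0.471808.
North component: ΔN = −sin φ cos λ·ΔX − sin φ sin λ·ΔY + cos φ·ΔZ = −(-0.018459)(-0.471808)(425) − (-0.018459)(0.881701)(634) + (0.999830)(-296) = -289.33 m.
1° of latitude spans 111000 m, so Δφ = -289.33 / 111000 × 3600 = -9.384″.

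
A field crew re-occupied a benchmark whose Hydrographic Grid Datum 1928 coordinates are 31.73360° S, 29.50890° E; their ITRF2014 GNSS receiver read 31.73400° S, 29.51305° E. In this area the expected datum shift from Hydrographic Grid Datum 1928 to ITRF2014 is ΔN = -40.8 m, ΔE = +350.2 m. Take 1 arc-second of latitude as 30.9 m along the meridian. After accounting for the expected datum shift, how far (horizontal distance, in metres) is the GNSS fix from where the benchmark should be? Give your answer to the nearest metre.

Observed coordinate differences: Δφ = -0.00040°, Δλ = +0.00415°.
Converting to metres (1° lat = 111240 m, cos φ = 0.850503): observed ΔN = -44.5 m, observed ΔE = 392.6 m.
Subtracting the expected shift leaves a residual of -44.5 − (-40.8) = -3.7 m north and 392.6 − (350.2) = 42.4 m east.
Residual distance = √((-3.7)² + 42.4²) = 42.6 m.

43 m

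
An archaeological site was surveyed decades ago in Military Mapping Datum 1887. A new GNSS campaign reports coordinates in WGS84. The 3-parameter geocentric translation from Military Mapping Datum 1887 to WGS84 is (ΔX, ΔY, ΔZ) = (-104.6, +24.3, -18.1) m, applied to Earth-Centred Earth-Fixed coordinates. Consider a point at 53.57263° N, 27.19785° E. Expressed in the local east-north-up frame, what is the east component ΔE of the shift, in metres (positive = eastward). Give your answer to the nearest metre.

The local east axis at (φ, λ) is (−sin λ, cos λ, 0), so ΔE = −sin(27.19785°)·(-104.6) + cos(27.19785°)·24.3 = 69.42 m.

ΔE = 69 m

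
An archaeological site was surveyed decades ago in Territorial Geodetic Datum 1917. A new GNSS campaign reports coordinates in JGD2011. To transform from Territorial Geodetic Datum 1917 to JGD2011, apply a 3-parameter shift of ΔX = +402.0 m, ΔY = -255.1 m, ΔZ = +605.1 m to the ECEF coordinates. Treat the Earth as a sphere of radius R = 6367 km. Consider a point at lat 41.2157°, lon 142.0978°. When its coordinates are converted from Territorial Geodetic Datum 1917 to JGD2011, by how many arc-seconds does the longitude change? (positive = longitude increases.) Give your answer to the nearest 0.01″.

sin φ = 0.658896, cos φ = 0.752234, sin λ = 0.614315, cos λ = -0.789060.
East component: ΔE = −sin λ·ΔX + cos λ·ΔY = −(0.614315)(402.0) + (-0.789060)(-255.1) = -45.67 m.
1° of latitude spans πR/180 = 111125 m; at latitude φ, 1° of longitude spans that × cos φ = 83592.1 m, so Δλ = -45.67 / 83592.1 × 3600 = -1.967″.

Δλ = -1.97″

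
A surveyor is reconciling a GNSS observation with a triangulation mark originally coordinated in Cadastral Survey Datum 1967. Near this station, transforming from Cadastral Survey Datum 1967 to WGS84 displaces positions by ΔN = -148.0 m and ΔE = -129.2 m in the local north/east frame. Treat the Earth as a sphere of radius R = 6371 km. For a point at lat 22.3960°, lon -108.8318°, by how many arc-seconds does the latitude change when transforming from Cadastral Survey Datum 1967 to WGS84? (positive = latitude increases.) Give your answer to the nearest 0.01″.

Δφ = -4.79″

On a sphere of radius R, 1 rad of latitude = R, so Δφ = ΔN / R = -148.0 / 6371000 = -2.3230e-05 rad = -4.792″.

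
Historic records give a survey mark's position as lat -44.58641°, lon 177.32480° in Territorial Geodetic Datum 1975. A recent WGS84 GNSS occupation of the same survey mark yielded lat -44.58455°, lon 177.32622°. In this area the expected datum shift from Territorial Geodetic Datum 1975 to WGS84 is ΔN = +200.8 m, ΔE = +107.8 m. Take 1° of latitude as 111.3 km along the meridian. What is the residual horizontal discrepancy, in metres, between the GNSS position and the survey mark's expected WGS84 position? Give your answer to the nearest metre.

Observed coordinate differences: Δφ = +0.00186°, Δλ = +0.00142°.
Converting to metres (1° lat = 111300 m, cos φ = 0.712193): observed ΔN = 207.0 m, observed ΔE = 112.6 m.
Subtracting the expected shift leaves a residual of 207.0 − (200.8) = 6.2 m north and 112.6 − (107.8) = 4.8 m east.
Residual distance = √(6.2² + 4.8²) = 7.8 m.

8 m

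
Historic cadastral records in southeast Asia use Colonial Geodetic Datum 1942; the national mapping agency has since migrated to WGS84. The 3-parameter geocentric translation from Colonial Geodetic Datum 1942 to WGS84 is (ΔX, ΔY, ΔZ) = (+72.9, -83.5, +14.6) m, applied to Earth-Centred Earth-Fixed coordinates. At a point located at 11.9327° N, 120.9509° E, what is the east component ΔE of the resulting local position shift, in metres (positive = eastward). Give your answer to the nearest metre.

At φ = 11.9327°, λ = 120.9509°: sin φ = 0.206763, cos φ = 0.978391, sin λ = 0.857608, cos λ = -0.514303.
ΔE = −sin λ·ΔX + cos λ·ΔY = −(0.857608)·(72.9) + (-0.514303)·(-83.5) = -19.58 m.

ΔE = -20 m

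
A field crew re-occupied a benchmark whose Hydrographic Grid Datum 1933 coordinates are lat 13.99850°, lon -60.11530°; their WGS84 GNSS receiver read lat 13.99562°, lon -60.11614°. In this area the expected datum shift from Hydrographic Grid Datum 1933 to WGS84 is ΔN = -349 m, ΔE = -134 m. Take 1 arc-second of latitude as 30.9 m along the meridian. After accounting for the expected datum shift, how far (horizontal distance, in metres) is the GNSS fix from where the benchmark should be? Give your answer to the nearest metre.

52 m

Observed coordinate differences: Δφ = -0.00288°, Δλ = -0.00084°.
Converting to metres (1° lat = 111240 m, cos φ = 0.970302): observed ΔN = -320.4 m, observed ΔE = -90.7 m.
Subtracting the expected shift leaves a residual of -320.4 − (-349) = 28.6 m north and -90.7 − (-134) = 43.3 m east.
Residual distance = √(28.6² + 43.3²) = 51.9 m.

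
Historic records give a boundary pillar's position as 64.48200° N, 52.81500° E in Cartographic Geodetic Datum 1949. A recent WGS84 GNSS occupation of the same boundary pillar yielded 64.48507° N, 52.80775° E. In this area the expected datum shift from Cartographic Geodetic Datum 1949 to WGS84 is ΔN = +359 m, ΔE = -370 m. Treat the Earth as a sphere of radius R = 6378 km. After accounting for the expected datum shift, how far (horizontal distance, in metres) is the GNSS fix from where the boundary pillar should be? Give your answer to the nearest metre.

Observed coordinate differences: Δφ = +0.00307°, Δλ = -0.00725°.
Converting to metres (1° lat = 111317 m, cos φ = 0.430795): observed ΔN = 341.7 m, observed ΔE = -347.7 m.
Subtracting the expected shift leaves a residual of 341.7 − (359) = -17.3 m north and -347.7 − (-370) = 22.3 m east.
Residual distance = √((-17.3)² + 22.3²) = 28.2 m.

28 m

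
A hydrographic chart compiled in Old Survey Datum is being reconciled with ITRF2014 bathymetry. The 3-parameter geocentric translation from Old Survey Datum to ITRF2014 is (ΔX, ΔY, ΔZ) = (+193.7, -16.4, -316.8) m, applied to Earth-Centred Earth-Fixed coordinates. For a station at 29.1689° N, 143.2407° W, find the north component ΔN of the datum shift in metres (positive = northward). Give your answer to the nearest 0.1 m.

ΔN = -205.8 m

At φ = 29.1689°, λ = -143.2407°: sin φ = 0.487386, cos φ = 0.873187, sin λ = -0.598455, cos λ = -0.801157.
ΔN = −sin φ cos λ·ΔX − sin φ sin λ·ΔY + cos φ·ΔZ = −(0.487386)(-0.801157)(193.7) − (0.487386)(-0.598455)(-16.4) + (0.873187)(-316.8) = -205.77 m.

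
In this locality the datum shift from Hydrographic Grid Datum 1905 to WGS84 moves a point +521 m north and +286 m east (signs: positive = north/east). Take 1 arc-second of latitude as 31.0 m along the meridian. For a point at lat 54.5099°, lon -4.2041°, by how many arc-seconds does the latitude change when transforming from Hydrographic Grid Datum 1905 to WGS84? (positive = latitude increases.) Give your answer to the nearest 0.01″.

1″ of latitude = 31.00 m, so Δφ = 521.0 / 31.00 = 16.806″.

Δφ = 16.81″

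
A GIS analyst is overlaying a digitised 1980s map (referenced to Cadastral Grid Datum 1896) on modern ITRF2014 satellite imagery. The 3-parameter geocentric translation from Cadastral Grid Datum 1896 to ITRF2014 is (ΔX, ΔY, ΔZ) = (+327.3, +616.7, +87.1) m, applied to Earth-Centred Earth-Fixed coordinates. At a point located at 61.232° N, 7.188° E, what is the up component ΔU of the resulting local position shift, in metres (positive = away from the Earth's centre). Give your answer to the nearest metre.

ΔU = 270 m

The local up (radial) axis is (cos φ cos λ, cos φ sin λ, sin φ), giving ΔU = 156.280 + 37.137 + 76.350 = 269.77 m.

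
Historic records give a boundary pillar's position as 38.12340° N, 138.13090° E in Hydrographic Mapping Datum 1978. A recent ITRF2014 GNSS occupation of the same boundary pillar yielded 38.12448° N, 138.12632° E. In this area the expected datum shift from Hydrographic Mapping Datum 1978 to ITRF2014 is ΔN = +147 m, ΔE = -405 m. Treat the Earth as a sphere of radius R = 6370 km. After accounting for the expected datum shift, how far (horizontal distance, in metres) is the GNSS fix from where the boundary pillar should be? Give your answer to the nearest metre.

Observed coordinate differences: Δφ = +0.00108°, Δλ = -0.00458°.
Converting to metres (1° lat = 111177 m, cos φ = 0.786683): observed ΔN = 120.1 m, observed ΔE = -400.6 m.
Subtracting the expected shift leaves a residual of 120.1 − (147) = -26.9 m north and -400.6 − (-405) = 4.4 m east.
Residual distance = √((-26.9)² + 4.4²) = 27.3 m.

27 m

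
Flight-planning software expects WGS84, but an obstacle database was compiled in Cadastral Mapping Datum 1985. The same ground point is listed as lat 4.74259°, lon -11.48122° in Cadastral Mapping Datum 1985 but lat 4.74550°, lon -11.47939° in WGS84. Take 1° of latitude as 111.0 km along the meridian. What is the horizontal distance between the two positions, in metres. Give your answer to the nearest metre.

381 m

Δφ = 4.74550° − 4.74259° = +0.00291°; Δλ = -11.47939° − -11.48122° = +0.00183°.
ΔN = Δφ × 111000 = 323.0 m; ΔE = Δλ × 111000 × cos(4.74259°) = +0.00183 × 111000 × 0.996576 = 202.4 m.
Distance = √(ΔE² + ΔN²) = √(202.4² + 323.0²) = 381.2 m.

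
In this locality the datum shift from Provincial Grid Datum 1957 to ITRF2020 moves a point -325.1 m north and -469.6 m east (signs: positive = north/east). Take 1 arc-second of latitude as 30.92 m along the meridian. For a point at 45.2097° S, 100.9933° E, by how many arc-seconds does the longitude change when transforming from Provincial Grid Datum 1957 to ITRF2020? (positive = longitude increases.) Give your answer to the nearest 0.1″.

At latitude -45.2097°, cos φ = 0.704514.
1″ of longitude at this latitude = 30.92 × cos φ = 21.7836 m, so Δλ = -469.6 / 21.7836 = -21.558″.

Δλ = -21.6″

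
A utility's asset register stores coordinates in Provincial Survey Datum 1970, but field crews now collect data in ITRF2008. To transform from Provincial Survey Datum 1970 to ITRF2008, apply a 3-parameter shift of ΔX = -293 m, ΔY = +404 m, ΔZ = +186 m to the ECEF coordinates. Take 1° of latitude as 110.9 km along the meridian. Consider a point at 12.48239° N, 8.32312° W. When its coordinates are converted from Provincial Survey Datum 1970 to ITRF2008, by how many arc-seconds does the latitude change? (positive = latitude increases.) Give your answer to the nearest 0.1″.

Δφ = 8.3″

sin φ = 0.216140, cos φ = 0.976362, sin λ = -0.144755, cos λ = 0.989467.
North component: ΔN = −sin φ cos λ·ΔX − sin φ sin λ·ΔY + cos φ·ΔZ = −(0.216140)(0.989467)(-293) − (0.216140)(-0.144755)(404) + (0.976362)(186) = 256.91 m.
1° of latitude spans 110900 m, so Δφ = 256.91 / 110900 × 3600 = 8.340″.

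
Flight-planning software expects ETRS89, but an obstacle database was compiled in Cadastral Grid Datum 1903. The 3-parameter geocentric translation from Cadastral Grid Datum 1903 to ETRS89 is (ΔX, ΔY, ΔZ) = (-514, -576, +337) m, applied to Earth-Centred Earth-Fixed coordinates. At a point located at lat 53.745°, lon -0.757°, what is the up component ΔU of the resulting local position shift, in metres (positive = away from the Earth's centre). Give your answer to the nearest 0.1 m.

The local up (radial) axis is (cos φ cos λ, cos φ sin λ, sin φ), giving ΔU = -303.943 + 4.500 + 271.754 = -27.69 m.

ΔU = -27.7 m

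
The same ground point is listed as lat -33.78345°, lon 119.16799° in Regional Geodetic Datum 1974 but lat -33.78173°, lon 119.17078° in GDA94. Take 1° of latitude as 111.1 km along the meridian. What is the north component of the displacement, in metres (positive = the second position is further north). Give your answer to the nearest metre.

ΔN = 191 m

Δφ = -33.78173° − -33.78345° = +0.00172°; Δλ = 119.17078° − 119.16799° = +0.00279°.
ΔN = Δφ × 111100 = 191.1 m; ΔE = Δλ × 111100 × cos(-33.78345°) = +0.00279 × 111100 × 0.831145 = 257.6 m.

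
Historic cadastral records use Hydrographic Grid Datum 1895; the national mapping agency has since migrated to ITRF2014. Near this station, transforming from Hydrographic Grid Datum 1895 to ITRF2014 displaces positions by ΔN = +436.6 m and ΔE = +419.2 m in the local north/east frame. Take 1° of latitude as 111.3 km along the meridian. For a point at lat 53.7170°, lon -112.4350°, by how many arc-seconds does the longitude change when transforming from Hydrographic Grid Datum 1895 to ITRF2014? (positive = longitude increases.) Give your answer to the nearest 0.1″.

Δλ = 22.9″

At latitude 53.7170°, cos φ = 0.591774.
1° of longitude at this latitude = 111.3 × cos φ = 65.86 km, so Δλ = 419.2 / 65864.4 = 0.0063646° = 22.913″.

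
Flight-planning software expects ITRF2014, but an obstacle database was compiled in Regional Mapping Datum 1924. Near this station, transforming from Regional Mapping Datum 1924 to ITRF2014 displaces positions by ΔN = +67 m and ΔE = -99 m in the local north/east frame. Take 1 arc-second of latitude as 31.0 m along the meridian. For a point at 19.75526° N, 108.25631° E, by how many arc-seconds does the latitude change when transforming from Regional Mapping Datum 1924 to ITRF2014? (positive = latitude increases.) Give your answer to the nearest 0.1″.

1″ of latitude = 31.00 m, so Δφ = 67.0 / 31.00 = 2.161″.

Δφ = 2.2″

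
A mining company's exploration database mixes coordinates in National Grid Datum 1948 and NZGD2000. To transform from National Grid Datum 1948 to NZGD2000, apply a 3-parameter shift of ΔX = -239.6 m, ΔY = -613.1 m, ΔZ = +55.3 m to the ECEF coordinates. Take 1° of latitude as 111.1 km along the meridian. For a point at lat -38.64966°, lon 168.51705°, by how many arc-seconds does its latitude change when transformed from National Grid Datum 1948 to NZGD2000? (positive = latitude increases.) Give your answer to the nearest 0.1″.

Δφ = 3.7″

sin φ = -0.624557, cos φ = 0.780979, sin λ = 0.199076, cos λ = -0.979984.
North component: ΔN = −sin φ cos λ·ΔX − sin φ sin λ·ΔY + cos φ·ΔZ = −(-0.624557)(-0.979984)(-239.6) − (-0.624557)(0.199076)(-613.1) + (0.780979)(55.3) = 113.61 m.
1° of latitude spans 111100 m, so Δφ = 113.61 / 111100 × 3600 = 3.681″.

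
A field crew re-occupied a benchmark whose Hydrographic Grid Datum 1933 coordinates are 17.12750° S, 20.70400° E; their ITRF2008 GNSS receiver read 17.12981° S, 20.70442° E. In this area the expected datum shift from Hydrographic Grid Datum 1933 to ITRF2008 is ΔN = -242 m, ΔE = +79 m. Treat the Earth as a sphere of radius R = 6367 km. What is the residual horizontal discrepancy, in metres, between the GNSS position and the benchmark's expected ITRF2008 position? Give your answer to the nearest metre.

Observed coordinate differences: Δφ = -0.00231°, Δλ = +0.00042°.
Converting to metres (1° lat = 111125 m, cos φ = 0.955652): observed ΔN = -256.7 m, observed ΔE = 44.6 m.
Subtracting the expected shift leaves a residual of -256.7 − (-242) = -14.7 m north and 44.6 − (79) = -34.4 m east.
Residual distance = √((-14.7)² + (-34.4)²) = 37.4 m.

37 m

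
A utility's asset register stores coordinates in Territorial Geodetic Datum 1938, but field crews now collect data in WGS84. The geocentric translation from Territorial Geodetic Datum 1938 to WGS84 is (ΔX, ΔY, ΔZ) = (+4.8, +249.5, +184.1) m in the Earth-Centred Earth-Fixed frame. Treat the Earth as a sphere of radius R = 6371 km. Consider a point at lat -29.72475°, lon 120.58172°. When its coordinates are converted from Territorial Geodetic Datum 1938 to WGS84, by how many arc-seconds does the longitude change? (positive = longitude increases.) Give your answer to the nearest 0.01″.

Δλ = -4.89″

sin φ = -0.495834, cos φ = 0.868417, sin λ = 0.860904, cos λ = -0.508767.
East component: ΔE = −sin λ·ΔX + cos λ·ΔY = −(0.860904)(4.8) + (-0.508767)(249.5) = -131.07 m.
1° of latitude spans πR/180 = 111195 m; at latitude φ, 1° of longitude spans that × cos φ = 96563.6 m, so Δλ = -131.07 / 96563.6 × 3600 = -4.886″.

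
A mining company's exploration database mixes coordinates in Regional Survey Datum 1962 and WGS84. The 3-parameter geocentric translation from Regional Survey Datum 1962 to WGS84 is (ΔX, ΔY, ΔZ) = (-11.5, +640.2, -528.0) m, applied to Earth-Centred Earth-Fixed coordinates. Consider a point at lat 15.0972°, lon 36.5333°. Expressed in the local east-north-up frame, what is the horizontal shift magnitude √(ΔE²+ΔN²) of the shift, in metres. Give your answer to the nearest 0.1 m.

At φ = 15.0972°, λ = 36.5333°: sin φ = 0.260457, cos φ = 0.965485, sin λ = 0.595290, cos λ = 0.803511.
ΔE = −sin λ·ΔX + cos λ·ΔY = −(0.595290)·(-11.5) + (0.803511)·(640.2) = 521.25 m.
ΔN = −sin φ cos λ·ΔX − sin φ sin λ·ΔY + cos φ·ΔZ = −(0.260457)(0.803511)(-11.5) − (0.260457)(0.595290)(640.2) + (0.965485)(-528.0) = -606.63 m.
Horizontal magnitude = √(ΔE² + ΔN²) = √(521.25² + (-606.63)²) = 799.82 m.

799.8 m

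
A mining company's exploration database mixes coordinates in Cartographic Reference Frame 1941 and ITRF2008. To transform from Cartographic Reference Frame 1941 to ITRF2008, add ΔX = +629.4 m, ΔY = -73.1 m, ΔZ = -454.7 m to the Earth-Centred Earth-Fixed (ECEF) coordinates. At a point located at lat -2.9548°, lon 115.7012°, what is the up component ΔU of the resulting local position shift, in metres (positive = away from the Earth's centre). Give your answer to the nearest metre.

ΔU = -315 m

The local up (radial) axis is (cos φ cos λ, cos φ sin λ, sin φ), giving ΔU = -272.594 − 65.780 + 23.439 = -314.94 m.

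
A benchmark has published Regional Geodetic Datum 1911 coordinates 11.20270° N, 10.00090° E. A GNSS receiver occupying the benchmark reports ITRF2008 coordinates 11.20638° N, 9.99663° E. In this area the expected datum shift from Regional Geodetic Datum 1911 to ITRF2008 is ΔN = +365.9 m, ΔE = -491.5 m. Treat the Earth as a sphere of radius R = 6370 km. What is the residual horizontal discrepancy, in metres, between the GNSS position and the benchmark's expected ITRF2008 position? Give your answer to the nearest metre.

50 m

Observed coordinate differences: Δφ = +0.00368°, Δλ = -0.00427°.
Converting to metres (1° lat = 111177 m, cos φ = 0.980946): observed ΔN = 409.1 m, observed ΔE = -465.7 m.
Subtracting the expected shift leaves a residual of 409.1 − (365.9) = 43.2 m north and -465.7 − (-491.5) = 25.8 m east.
Residual distance = √(43.2² + 25.8²) = 50.4 m.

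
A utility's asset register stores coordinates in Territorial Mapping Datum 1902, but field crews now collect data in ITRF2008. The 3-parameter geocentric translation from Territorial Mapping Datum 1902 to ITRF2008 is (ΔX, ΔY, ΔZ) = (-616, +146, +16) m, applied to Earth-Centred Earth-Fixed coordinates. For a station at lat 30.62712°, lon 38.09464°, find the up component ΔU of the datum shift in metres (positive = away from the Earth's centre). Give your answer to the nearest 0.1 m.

At φ = 30.62712°, λ = 38.09464°: sin φ = 0.509449, cos φ = 0.860501, sin λ = 0.616962, cos λ = 0.786993.
ΔU = cos φ cos λ·ΔX + cos φ sin λ·ΔY + sin φ·ΔZ = (0.860501)(0.786993)(-616) + (0.860501)(0.616962)(146) + (0.509449)(16) = -331.50 m.

ΔU = -331.5 m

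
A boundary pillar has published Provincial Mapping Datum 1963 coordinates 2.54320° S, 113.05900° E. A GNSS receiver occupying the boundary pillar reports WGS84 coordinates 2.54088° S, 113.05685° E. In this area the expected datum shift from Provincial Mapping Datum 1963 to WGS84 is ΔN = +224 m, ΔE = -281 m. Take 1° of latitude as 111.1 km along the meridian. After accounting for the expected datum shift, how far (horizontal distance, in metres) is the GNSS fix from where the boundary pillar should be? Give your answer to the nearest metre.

54 m

Observed coordinate differences: Δφ = +0.00232°, Δλ = -0.00215°.
Converting to metres (1° lat = 111100 m, cos φ = 0.999015): observed ΔN = 257.8 m, observed ΔE = -238.6 m.
Subtracting the expected shift leaves a residual of 257.8 − (224) = 33.8 m north and -238.6 − (-281) = 42.4 m east.
Residual distance = √(33.8² + 42.4²) = 54.2 m.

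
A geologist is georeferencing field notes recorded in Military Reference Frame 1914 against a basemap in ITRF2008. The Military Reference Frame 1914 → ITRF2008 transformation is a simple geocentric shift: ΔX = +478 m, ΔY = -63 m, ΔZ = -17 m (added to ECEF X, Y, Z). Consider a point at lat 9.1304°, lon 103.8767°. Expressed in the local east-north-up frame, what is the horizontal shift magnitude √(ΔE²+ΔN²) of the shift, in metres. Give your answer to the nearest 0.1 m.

At φ = 9.1304°, λ = 103.8767°: sin φ = 0.158682, cos φ = 0.987330, sin λ = 0.970814, cos λ = -0.239833.
ΔE = −sin λ·ΔX + cos λ·ΔY = −(0.970814)·(478) + (-0.239833)·(-63) = -448.94 m.
ΔN = −sin φ cos λ·ΔX − sin φ sin λ·ΔY + cos φ·ΔZ = −(0.158682)(-0.239833)(478) − (0.158682)(0.970814)(-63) + (0.987330)(-17) = 11.11 m.
Horizontal magnitude = √(ΔE² + ΔN²) = √((-448.94)² + 11.11²) = 449.08 m.

449.1 m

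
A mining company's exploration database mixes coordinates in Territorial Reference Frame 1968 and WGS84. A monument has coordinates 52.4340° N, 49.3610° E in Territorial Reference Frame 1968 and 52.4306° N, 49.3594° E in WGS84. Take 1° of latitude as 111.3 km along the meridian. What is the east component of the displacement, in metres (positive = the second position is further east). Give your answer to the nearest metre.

ΔE = -109 m

Δφ = 52.4306° − 52.4340° = -0.0034°; Δλ = 49.3594° − 49.3610° = -0.0016°.
ΔN = Δφ × 111300 = -378.4 m; ΔE = Δλ × 111300 × cos(52.4340°) = -0.0016 × 111300 × 0.609675 = -108.6 m.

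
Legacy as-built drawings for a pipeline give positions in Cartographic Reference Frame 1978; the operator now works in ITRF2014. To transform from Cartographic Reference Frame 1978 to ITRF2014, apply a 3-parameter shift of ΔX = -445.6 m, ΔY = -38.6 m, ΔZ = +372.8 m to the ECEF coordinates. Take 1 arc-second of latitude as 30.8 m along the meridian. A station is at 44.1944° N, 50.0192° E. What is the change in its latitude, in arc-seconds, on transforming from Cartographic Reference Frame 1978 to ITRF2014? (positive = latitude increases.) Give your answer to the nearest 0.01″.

Δφ = 15.83″

sin φ = 0.697095, cos φ = 0.716979, sin λ = 0.766260, cos λ = 0.642531.
North component: ΔN = −sin φ cos λ·ΔX − sin φ sin λ·ΔY + cos φ·ΔZ = −(0.697095)(0.642531)(-445.6) − (0.697095)(0.766260)(-38.6) + (0.716979)(372.8) = 487.49 m.
1° of latitude spans 3600 × 30.80 = 110880 m, so Δφ = 487.49 / 110880 × 3600 = 15.828″.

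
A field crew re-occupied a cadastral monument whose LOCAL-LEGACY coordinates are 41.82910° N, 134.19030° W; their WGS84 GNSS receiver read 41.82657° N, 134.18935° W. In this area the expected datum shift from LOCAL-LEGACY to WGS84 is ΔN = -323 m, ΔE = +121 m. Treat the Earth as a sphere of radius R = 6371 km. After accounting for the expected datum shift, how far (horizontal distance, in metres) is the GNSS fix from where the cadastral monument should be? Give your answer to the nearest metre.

Observed coordinate differences: Δφ = -0.00253°, Δλ = +0.00095°.
Converting to metres (1° lat = 111195 m, cos φ = 0.745137): observed ΔN = -281.3 m, observed ΔE = 78.7 m.
Subtracting the expected shift leaves a residual of -281.3 − (-323) = 41.7 m north and 78.7 − (121) = -42.3 m east.
Residual distance = √(41.7² + (-42.3)²) = 59.4 m.

59 m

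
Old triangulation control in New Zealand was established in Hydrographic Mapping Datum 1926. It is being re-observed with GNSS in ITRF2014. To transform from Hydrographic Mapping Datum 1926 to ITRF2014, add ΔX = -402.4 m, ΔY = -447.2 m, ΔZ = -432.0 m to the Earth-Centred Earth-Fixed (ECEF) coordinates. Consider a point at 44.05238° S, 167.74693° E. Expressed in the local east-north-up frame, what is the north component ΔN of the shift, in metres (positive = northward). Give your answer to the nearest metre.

ΔN = -103 m

At φ = -44.05238°, λ = 167.74693°: sin φ = -0.695316, cos φ = 0.718704, sin λ = 0.212230, cos λ = -0.977220.
ΔN = −sin φ cos λ·ΔX − sin φ sin λ·ΔY + cos φ·ΔZ = −(-0.695316)(-0.977220)(-402.4) − (-0.695316)(0.212230)(-447.2) + (0.718704)(-432.0) = -103.05 m.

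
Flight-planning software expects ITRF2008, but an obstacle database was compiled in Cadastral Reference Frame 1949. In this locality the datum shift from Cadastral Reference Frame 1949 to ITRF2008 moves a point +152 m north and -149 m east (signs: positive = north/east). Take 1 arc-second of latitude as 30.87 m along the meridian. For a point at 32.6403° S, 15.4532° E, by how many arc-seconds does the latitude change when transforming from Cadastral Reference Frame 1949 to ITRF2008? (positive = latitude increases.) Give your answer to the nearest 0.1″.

Δφ = 4.9″

1″ of latitude = 30.87 m, so Δφ = 152.0 / 30.87 = 4.924″.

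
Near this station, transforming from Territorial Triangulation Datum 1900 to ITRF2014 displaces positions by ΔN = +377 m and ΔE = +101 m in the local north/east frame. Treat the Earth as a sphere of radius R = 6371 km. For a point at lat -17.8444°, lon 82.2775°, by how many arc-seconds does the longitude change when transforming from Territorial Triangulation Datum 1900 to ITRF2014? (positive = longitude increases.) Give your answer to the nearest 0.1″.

At latitude -17.8444°, cos φ = 0.951892.
One radian of longitude at latitude φ spans R cos φ, so Δλ = ΔE / (R cos φ) = 101.0 / (6371000 × 0.951892) = 1.6654e-05 rad = 3.435″.

Δλ = 3.4″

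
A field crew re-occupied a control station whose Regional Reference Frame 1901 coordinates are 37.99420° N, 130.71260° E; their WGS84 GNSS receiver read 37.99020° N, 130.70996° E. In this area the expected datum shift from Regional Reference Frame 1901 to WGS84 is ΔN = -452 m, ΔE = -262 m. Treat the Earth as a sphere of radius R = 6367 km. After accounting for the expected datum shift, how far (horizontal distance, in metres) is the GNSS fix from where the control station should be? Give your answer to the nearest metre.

Observed coordinate differences: Δφ = -0.00400°, Δλ = -0.00264°.
Converting to metres (1° lat = 111125 m, cos φ = 0.788073): observed ΔN = -444.5 m, observed ΔE = -231.2 m.
Subtracting the expected shift leaves a residual of -444.5 − (-452) = 7.5 m north and -231.2 − (-262) = 30.8 m east.
Residual distance = √(7.5² + 30.8²) = 31.7 m.

32 m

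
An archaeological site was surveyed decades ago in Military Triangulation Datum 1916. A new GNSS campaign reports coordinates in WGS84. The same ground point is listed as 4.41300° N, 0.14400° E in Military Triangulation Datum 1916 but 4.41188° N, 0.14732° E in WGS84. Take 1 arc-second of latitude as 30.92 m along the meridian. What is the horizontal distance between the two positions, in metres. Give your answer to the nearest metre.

Δφ = 4.41188° − 4.41300° = -0.00112°; Δλ = 0.14732° − 0.14400° = +0.00332°.
1° of latitude = 3600 × 30.92 = 111312 m.
ΔN = Δφ × 111312 = -124.7 m; ΔE = Δλ × 111312 × cos(4.41300°) = +0.00332 × 111312 × 0.997035 = 368.5 m.
Distance = √(ΔE² + ΔN²) = √(368.5² + (-124.7)²) = 389.0 m.

389 m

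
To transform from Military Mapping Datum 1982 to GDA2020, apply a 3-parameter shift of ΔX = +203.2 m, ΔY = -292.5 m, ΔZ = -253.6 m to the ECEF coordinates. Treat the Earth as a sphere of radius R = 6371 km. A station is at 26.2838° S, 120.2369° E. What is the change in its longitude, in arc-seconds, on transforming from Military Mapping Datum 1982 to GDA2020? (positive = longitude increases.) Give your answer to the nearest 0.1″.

Δλ = -1.0″

sin φ = -0.442818, cos φ = 0.896612, sin λ = 0.863951, cos λ = -0.503576.
East component: ΔE = −sin λ·ΔX + cos λ·ΔY = −(0.863951)(203.2) + (-0.503576)(-292.5) = -28.26 m.
1° of latitude spans πR/180 = 111195 m; at latitude φ, 1° of longitude spans that × cos φ = 99698.7 m, so Δλ = -28.26 / 99698.7 × 3600 = -1.020″.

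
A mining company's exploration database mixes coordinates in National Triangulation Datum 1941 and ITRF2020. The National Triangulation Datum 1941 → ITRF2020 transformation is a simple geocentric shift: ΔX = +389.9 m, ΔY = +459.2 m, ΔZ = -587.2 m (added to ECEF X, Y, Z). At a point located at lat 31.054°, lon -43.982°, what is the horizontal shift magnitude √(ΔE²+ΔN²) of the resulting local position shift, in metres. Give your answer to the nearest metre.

771 m

At φ = 31.054°, λ = -43.982°: sin φ = 0.515846, cos φ = 0.856682, sin λ = -0.694432, cos λ = 0.719558.
ΔE = −sin λ·ΔX + cos λ·ΔY = −(-0.694432)·(389.9) + (0.719558)·(459.2) = 601.18 m.
ΔN = −sin φ cos λ·ΔX − sin φ sin λ·ΔY + cos φ·ΔZ = −(0.515846)(0.719558)(389.9) − (0.515846)(-0.694432)(459.2) + (0.856682)(-587.2) = -483.27 m.
Horizontal magnitude = √(ΔE² + ΔN²) = √(601.18² + (-483.27)²) = 771.34 m.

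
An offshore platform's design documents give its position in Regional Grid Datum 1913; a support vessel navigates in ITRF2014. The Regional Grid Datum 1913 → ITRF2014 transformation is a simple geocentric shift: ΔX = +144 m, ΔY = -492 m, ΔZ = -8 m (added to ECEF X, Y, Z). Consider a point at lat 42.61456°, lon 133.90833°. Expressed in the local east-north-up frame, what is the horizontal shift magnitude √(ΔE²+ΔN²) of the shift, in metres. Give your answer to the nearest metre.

At φ = 42.61456°, λ = 133.90833°: sin φ = 0.677063, cos φ = 0.735925, sin λ = 0.720450, cos λ = -0.693507.
ΔE = −sin λ·ΔX + cos λ·ΔY = −(0.720450)·(144) + (-0.693507)·(-492) = 237.46 m.
ΔN = −sin φ cos λ·ΔX − sin φ sin λ·ΔY + cos φ·ΔZ = −(0.677063)(-0.693507)(144) − (0.677063)(0.720450)(-492) + (0.735925)(-8) = 301.72 m.
Horizontal magnitude = √(ΔE² + ΔN²) = √(237.46² + 301.72²) = 383.96 m.

384 m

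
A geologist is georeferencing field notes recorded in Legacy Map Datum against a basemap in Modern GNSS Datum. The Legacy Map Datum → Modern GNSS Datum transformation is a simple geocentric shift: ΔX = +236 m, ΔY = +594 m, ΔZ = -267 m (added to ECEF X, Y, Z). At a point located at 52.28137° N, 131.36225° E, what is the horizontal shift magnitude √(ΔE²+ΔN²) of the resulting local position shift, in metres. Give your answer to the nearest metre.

The local east axis at (φ, λ) is (−sin λ, cos λ, 0), so ΔE = −sin(131.36225°)·236 + cos(131.36225°)·594 = -569.65 m.
The local north axis is (−sin φ cos λ, −sin φ sin λ, cos φ), giving ΔN = 123.363 − 352.658 − 163.346 = -392.64 m.
Horizontal magnitude = √(ΔE² + ΔN²) = √((-569.65)² + (-392.64)²) = 691.86 m.

692 m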